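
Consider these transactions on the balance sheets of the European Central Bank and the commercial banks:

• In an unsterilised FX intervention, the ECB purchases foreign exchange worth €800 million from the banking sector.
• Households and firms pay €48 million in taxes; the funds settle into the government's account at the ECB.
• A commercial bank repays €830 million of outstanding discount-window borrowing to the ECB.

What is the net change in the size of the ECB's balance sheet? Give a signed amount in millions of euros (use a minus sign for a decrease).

-€30 million

FX purchase €800 million: an ECB asset is acquired → +€800M.
Government account inflow €48 million: only the composition of liabilities changes → 0.
Discount-window repayment €830 million: an ECB asset is shed → −€830M.
Net: 800 + 0 − 830 = -€30 million.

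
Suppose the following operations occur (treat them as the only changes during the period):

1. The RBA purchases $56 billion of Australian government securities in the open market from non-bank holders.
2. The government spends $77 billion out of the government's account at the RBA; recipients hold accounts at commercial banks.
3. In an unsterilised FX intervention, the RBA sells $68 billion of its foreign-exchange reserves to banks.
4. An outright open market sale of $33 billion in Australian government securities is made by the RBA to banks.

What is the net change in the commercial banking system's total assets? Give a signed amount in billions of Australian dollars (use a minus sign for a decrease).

Asset purchase (from non-banks) $56 billion: bank balance sheets expand → +$56B.
Government spending $77 billion: bank balance sheets expand → +$77B.
FX sale $68 billion: just an asset swap on bank balance sheets → 0.
OMO sale (to banks) $33 billion: just an asset swap on bank balance sheets → 0.
Net: 56 + 77 + 0 + 0 = +$133 billion.

+$133 billion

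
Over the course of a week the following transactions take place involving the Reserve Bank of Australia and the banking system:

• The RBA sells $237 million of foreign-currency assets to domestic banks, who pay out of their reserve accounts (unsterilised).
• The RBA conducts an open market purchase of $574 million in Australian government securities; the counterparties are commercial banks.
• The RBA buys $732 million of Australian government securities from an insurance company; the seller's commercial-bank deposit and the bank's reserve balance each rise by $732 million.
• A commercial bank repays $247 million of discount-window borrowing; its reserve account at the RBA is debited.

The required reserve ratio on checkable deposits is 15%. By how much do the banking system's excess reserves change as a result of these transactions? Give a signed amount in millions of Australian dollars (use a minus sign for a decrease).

FX sale $237 million: reserves −$237M, deposits 0.
OMO purchase (from banks) $574 million: reserves +$574M, deposits 0.
Asset purchase (from non-banks) $732 million: reserves +$732M, deposits +$732M.
Discount-window repayment $247 million: reserves −$247M, deposits 0.
Totals: Δreserves = +$822M, Δdeposits = +$732M.
Δrequired reserves = 15% × +$732M = +$109.8M.
Δexcess reserves = Δreserves − Δrequired = +$822M − (+$109.8M) = +$712.2 million.

+$712.2 million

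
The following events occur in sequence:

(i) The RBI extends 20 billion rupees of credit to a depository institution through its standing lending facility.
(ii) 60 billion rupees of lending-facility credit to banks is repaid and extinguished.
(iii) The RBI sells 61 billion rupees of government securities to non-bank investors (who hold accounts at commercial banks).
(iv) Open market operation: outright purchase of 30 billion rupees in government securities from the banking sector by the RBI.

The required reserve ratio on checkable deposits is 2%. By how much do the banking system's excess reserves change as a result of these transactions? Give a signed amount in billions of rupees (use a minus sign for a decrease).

-69.78 billion

Discount-window loan 20 billion rupees: reserves +20B, deposits 0.
Discount-window repayment 60 billion rupees: reserves −60B, deposits 0.
Asset sale (to non-banks) 61 billion rupees: reserves −61B, deposits −61B.
OMO purchase (from banks) 30 billion rupees: reserves +30B, deposits 0.
Totals: Δreserves = −71B, Δdeposits = −61B.
Δrequired reserves = 2% × −61B = −1.22B.
Δexcess reserves = Δreserves − Δrequired = −71B − (−1.22B) = -69.78 billion.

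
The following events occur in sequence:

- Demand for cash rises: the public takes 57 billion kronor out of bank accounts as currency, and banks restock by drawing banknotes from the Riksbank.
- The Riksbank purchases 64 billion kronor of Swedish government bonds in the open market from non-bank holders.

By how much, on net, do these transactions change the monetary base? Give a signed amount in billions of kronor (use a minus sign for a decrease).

Currency withdrawal 57 billion kronor: just a shift between currency and reserves — both are base money → 0.
Asset purchase (from non-banks) 64 billion kronor: Riksbank balance sheet expands → +64B.
Net: 0 + 64 = +64 billion.

+64 billion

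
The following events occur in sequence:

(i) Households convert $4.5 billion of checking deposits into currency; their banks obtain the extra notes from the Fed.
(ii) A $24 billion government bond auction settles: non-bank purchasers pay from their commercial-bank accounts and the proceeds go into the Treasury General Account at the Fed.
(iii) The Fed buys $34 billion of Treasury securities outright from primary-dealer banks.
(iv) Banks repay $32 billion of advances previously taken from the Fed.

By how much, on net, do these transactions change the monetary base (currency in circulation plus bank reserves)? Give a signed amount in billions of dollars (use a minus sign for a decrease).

-$22 billion

Currency withdrawal $4.5 billion: just a shift between currency and reserves — both are base money → 0.
Government account inflow $24 billion: reserves shift to a non-base liability → −$24B.
OMO purchase (from banks) $34 billion: Fed balance sheet expands → +$34B.
Discount-window repayment $32 billion: Fed balance sheet contracts → −$32B.
Net: 0 − 24 + 34 − 32 = -$22 billion.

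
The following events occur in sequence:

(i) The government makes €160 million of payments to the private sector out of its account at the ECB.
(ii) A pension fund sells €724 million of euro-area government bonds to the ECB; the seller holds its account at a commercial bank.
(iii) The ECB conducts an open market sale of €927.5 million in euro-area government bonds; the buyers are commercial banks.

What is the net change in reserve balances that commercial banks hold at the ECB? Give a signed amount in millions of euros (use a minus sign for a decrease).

-€43.5 million

Government spending €160 million: government payments flow into bank reserve accounts → +€160M.
Asset purchase (from non-banks) €724 million: the ECB pays by crediting reserve accounts → +€724M.
OMO sale (to banks) €927.5 million: the buying banks pay out of their reserve balances → −€927.5M.
Net: 160 + 724 − 927.5 = -€43.5 million.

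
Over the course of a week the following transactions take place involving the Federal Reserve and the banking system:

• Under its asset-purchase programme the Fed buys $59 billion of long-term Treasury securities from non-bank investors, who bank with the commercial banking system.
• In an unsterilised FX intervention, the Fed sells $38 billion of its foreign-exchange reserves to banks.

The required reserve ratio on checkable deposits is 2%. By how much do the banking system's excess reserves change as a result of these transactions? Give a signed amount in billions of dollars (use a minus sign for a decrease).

+$19.82 billion

Asset purchase (from non-banks) $59 billion: reserves +$59B, deposits +$59B.
FX sale $38 billion: reserves −$38B, deposits 0.
Totals: Δreserves = +$21B, Δdeposits = +$59B.
Δrequired reserves = 2% × +$59B = +$1.18B.
Δexcess reserves = Δreserves − Δrequired = +$21B − (+$1.18B) = +$19.82 billion.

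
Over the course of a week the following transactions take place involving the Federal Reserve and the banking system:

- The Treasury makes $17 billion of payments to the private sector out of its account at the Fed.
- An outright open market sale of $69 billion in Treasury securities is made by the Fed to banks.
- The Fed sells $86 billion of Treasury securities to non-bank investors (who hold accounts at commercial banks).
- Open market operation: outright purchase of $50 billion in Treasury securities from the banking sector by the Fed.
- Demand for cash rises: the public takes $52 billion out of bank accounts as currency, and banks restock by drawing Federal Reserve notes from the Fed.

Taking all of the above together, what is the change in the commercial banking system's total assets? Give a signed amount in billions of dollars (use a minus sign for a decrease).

Fed balance sheet:
  Assets:      Securities −$105B
  Liabilities: Bank reserves −$140B, Currency in circulation +$52B, Government deposits −$17B
Commercial banking system:
  Assets:      Reserves at CB −$140B, Securities +$19B
  Liabilities: Checkable deposits −$121B
Change in total bank assets = -$121 billion.

-$121 billion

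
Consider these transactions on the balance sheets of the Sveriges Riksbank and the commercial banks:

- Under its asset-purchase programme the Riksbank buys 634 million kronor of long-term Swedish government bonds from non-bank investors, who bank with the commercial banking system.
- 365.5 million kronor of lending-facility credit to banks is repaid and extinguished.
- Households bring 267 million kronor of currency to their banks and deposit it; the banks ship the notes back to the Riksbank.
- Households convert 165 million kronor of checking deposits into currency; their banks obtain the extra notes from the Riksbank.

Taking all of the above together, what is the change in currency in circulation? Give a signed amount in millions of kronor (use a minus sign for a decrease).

-102 million

Riksbank balance sheet:
  Assets:      Securities +634M, Loans to banks −365.5M
  Liabilities: Bank reserves +370.5M, Currency in circulation −102M
Commercial banking system:
  Assets:      Reserves at CB +370.5M
  Liabilities: Checkable deposits +736M, Borrowings from CB −365.5M
So the change in currency in circulation is -102 million.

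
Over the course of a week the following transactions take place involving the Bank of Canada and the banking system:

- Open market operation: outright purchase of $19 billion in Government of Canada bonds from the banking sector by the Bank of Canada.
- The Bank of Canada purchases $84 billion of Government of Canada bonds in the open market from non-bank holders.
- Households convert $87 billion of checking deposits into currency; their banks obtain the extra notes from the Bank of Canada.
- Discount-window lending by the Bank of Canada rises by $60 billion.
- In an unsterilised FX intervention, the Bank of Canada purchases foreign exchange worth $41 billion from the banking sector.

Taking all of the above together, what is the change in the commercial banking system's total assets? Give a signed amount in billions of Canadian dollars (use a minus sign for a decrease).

+$57 billion

OMO purchase (from banks) $19 billion: just an asset swap on bank balance sheets → 0.
Asset purchase (from non-banks) $84 billion: bank balance sheets expand → +$84B.
Currency withdrawal $87 billion: bank balance sheets shrink → −$87B.
Discount-window loan $60 billion: bank balance sheets expand → +$60B.
FX purchase $41 billion: just an asset swap on bank balance sheets → 0.
Net: 0 + 84 − 87 + 60 + 0 = +$57 billion.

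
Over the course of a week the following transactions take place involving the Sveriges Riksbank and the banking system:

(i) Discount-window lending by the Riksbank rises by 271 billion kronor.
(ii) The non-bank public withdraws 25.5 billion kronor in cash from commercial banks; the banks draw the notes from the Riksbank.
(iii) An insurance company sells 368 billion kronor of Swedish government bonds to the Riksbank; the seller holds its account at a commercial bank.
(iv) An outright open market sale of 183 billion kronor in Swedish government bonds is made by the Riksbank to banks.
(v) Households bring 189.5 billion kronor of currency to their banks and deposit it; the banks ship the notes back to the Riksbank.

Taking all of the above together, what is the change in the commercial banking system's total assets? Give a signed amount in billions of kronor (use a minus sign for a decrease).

+803 billion

Discount-window loan 271 billion kronor: bank balance sheets expand → +271B.
Currency withdrawal 25.5 billion kronor: bank balance sheets shrink → −25.5B.
Asset purchase (from non-banks) 368 billion kronor: bank balance sheets expand → +368B.
OMO sale (to banks) 183 billion kronor: just an asset swap on bank balance sheets → 0.
Currency deposit 189.5 billion kronor: bank balance sheets expand → +189.5B.
Net: 271 − 25.5 + 368 + 0 + 189.5 = +803 billion.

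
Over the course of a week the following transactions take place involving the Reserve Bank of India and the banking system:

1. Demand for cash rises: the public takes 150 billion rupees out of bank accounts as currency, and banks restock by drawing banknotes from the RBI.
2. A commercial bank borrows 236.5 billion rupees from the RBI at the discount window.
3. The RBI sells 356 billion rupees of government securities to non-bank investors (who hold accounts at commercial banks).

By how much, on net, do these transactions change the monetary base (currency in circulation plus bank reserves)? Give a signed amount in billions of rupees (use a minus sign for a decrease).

RBI balance sheet:
  Assets:      Securities −356B, Loans to banks +236.5B
  Liabilities: Bank reserves −269.5B, Currency in circulation +150B
Commercial banking system:
  Assets:      Reserves at CB −269.5B
  Liabilities: Checkable deposits −506B, Borrowings from CB +236.5B
Monetary base = currency + reserves: +150B + (−269.5B) = -119.5 billion.

-119.5 billion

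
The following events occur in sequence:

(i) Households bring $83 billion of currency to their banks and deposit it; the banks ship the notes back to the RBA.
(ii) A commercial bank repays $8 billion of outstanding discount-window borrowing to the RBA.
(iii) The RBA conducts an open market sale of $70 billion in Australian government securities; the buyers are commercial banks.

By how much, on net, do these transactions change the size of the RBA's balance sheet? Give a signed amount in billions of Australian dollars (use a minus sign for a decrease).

-$78 billion

Currency deposit $83 billion: only the composition of liabilities changes → 0.
Discount-window repayment $8 billion: an RBA asset is shed → −$8B.
OMO sale (to banks) $70 billion: an RBA asset is shed → −$70B.
Net: 0 − 8 − 70 = -$78 billion.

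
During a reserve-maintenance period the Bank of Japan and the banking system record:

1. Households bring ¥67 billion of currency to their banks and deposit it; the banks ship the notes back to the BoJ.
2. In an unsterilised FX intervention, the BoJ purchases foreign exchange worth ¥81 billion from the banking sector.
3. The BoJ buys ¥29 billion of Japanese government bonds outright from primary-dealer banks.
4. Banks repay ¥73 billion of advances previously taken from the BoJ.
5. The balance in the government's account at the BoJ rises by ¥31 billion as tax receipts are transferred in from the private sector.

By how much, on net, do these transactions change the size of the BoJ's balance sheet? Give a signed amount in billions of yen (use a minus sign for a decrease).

+¥37 billion

BoJ balance sheet:
  Assets:      Securities +¥29B, Loans to banks −¥73B, Foreign assets +¥81B
  Liabilities: Bank reserves +¥73B, Currency in circulation −¥67B, Government deposits +¥31B
Change in total BoJ assets = +¥37 billion.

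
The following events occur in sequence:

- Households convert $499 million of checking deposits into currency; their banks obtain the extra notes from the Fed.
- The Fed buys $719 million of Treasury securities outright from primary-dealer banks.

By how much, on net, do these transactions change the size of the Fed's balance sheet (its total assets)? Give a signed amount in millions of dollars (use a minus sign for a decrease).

+$719 million

Fed balance sheet:
  Assets:      Securities +$719M
  Liabilities: Bank reserves +$220M, Currency in circulation +$499M
Commercial banking system:
  Assets:      Reserves at CB +$220M, Securities −$719M
  Liabilities: Checkable deposits −$499M
Change in total Fed assets = +$719 million.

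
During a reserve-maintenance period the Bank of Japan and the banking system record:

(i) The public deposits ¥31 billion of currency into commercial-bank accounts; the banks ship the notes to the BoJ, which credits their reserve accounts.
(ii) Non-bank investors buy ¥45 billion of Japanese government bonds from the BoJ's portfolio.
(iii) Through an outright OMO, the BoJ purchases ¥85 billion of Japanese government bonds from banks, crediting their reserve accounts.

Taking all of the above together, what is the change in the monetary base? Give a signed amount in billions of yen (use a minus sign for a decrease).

+¥40 billion

Currency deposit ¥31 billion: just a shift between currency and reserves — both are base money → 0.
Asset sale (to non-banks) ¥45 billion: BoJ balance sheet contracts → −¥45B.
OMO purchase (from banks) ¥85 billion: BoJ balance sheet expands → +¥85B.
Net: 0 − 45 + 85 = +¥40 billion.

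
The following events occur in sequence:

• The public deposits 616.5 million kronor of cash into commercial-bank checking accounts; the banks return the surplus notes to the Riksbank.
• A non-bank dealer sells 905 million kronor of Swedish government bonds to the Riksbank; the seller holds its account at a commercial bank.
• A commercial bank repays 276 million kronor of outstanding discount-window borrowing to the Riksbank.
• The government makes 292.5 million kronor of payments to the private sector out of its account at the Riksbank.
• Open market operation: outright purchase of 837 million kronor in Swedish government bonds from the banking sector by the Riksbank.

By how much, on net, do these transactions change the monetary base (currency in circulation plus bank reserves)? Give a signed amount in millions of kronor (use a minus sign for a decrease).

Riksbank balance sheet:
  Assets:      Securities +1742M, Loans to banks −276M
  Liabilities: Bank reserves +2375M, Currency in circulation −616.5M, Government deposits −292.5M
Commercial banking system:
  Assets:      Reserves at CB +2375M, Securities −837M
  Liabilities: Checkable deposits +1814M, Borrowings from CB −276M
Monetary base = currency + reserves: −616.5M + (+2375M) = +1758.5 million.

+1758.5 million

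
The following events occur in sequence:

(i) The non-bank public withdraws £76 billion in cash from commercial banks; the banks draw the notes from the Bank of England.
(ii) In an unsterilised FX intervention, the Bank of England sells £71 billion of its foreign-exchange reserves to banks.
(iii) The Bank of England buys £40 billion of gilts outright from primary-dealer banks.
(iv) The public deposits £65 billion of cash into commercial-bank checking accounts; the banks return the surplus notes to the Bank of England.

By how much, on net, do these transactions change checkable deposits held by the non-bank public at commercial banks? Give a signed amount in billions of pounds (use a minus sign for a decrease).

-£11 billion

Bank of England balance sheet:
  Assets:      Securities +£40B, Foreign assets −£71B
  Liabilities: Bank reserves −£42B, Currency in circulation +£11B
Commercial banking system:
  Assets:      Reserves at CB −£42B, Securities −£40B, Foreign assets +£71B
  Liabilities: Checkable deposits −£11B
So the change in checkable deposits held by the non-bank public at commercial banks is -£11 billion.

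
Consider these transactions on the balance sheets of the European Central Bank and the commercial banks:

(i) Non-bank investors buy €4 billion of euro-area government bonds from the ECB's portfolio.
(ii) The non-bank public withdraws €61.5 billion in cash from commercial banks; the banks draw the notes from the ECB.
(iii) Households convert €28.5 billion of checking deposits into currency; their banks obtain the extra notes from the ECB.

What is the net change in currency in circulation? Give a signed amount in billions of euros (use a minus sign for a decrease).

+€90 billion

ECB balance sheet:
  Assets:      Securities −€4B
  Liabilities: Bank reserves −€94B, Currency in circulation +€90B
So the change in currency in circulation is +€90 billion.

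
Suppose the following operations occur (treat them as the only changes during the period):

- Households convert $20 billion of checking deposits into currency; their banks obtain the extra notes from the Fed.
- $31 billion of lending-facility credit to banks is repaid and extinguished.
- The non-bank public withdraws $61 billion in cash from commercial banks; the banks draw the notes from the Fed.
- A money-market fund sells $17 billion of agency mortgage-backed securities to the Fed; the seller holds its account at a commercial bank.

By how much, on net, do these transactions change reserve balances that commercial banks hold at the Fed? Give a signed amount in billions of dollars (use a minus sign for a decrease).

Currency withdrawal $20 billion: banks swap reserves for currency → −$20B.
Discount-window repayment $31 billion: repayment is debited from reserves → −$31B.
Currency withdrawal $61 billion: banks swap reserves for currency → −$61B.
Asset purchase (from non-banks) $17 billion: the Fed pays by crediting reserve accounts → +$17B.
Net: −20 − 31 − 61 + 17 = -$95 billion.

-$95 billion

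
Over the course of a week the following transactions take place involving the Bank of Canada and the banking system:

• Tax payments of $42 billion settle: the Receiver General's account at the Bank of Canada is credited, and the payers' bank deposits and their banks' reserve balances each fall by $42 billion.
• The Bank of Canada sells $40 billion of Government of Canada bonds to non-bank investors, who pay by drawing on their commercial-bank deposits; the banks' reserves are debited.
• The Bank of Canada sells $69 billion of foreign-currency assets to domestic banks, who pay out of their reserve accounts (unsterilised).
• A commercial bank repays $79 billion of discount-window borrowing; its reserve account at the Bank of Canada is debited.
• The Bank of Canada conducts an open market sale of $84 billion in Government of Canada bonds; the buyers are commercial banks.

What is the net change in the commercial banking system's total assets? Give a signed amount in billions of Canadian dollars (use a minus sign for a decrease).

Government account inflow $42 billion: bank balance sheets shrink → −$42B.
Asset sale (to non-banks) $40 billion: bank balance sheets shrink → −$40B.
FX sale $69 billion: just an asset swap on bank balance sheets → 0.
Discount-window repayment $79 billion: bank balance sheets shrink → −$79B.
OMO sale (to banks) $84 billion: just an asset swap on bank balance sheets → 0.
Net: −42 − 40 + 0 − 79 + 0 = -$161 billion.

-$161 billion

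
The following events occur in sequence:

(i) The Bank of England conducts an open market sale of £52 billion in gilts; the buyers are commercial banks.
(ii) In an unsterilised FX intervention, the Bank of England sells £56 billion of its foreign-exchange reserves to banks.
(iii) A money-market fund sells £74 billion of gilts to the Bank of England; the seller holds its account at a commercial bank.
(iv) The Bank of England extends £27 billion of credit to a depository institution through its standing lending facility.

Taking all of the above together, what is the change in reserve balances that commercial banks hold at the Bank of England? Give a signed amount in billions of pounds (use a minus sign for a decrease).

OMO sale (to banks) £52 billion: the buying banks pay out of their reserve balances → −£52B.
FX sale £56 billion: the buying banks pay out of their reserve balances → −£56B.
Asset purchase (from non-banks) £74 billion: the Bank of England pays by crediting reserve accounts → +£74B.
Discount-window loan £27 billion: the loan is credited to the bank's reserve account → +£27B.
Net: −52 − 56 + 74 + 27 = -£7 billion.

-£7 billion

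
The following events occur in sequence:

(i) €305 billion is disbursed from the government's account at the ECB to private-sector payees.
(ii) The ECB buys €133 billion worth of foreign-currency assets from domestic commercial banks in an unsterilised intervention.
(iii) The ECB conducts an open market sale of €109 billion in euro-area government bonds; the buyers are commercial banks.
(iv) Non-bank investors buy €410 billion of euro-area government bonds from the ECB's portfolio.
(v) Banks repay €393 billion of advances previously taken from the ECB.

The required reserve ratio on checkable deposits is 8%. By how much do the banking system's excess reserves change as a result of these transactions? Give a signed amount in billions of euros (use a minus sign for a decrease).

Government spending €305 billion: reserves +€305B, deposits +€305B.
FX purchase €133 billion: reserves +€133B, deposits 0.
OMO sale (to banks) €109 billion: reserves −€109B, deposits 0.
Asset sale (to non-banks) €410 billion: reserves −€410B, deposits −€410B.
Discount-window repayment €393 billion: reserves −€393B, deposits 0.
Totals: Δreserves = −€474B, Δdeposits = −€105B.
Δrequired reserves = 8% × −€105B = −€8.4B.
Δexcess reserves = Δreserves − Δrequired = −€474B − (−€8.4B) = -€465.6 billion.

-€465.6 billion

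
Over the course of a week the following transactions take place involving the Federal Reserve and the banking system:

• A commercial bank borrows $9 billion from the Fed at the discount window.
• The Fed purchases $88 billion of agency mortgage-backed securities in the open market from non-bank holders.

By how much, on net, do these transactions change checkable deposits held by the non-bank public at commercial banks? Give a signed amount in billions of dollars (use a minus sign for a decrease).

Discount-window loan $9 billion: the counterparty is a bank, so public deposits are unchanged → 0.
Asset purchase (from non-banks) $88 billion: non-bank counterparties' bank balances rise → +$88B.
Net: 0 + 88 = +$88 billion.

+$88 billion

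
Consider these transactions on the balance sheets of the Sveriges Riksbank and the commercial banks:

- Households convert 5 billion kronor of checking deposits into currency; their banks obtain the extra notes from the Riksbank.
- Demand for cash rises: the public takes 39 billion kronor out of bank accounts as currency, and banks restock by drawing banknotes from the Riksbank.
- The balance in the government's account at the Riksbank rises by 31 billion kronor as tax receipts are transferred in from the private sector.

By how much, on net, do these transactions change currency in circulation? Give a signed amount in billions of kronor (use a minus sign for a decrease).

+44 billion

Currency withdrawal 5 billion kronor: notes leave the central bank → +5B.
Currency withdrawal 39 billion kronor: notes leave the central bank → +39B.
Government account inflow 31 billion kronor: no currency enters or leaves circulation → 0.
Net: 5 + 39 + 0 = +44 billion.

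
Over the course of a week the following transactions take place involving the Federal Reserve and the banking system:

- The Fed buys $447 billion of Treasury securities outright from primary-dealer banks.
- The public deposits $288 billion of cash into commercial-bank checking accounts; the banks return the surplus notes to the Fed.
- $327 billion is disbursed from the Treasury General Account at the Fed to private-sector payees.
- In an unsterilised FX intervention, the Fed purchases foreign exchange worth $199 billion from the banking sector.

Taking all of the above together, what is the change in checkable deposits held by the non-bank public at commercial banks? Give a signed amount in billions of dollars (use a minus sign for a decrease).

Fed balance sheet:
  Assets:      Securities +$447B, Foreign assets +$199B
  Liabilities: Bank reserves +$1261B, Currency in circulation −$288B, Government deposits −$327B
Commercial banking system:
  Assets:      Reserves at CB +$1261B, Securities −$447B, Foreign assets −$199B
  Liabilities: Checkable deposits +$615B
So the change in checkable deposits held by the non-bank public at commercial banks is +$615 billion.

+$615 billion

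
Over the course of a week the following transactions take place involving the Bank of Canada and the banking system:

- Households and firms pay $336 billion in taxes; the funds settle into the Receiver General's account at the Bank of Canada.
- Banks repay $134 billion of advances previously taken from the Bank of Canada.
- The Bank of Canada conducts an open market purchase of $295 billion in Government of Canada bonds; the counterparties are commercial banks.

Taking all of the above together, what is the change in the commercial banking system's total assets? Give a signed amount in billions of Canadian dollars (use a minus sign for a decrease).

-$470 billion

Government account inflow $336 billion: bank balance sheets shrink → −$336B.
Discount-window repayment $134 billion: bank balance sheets shrink → −$134B.
OMO purchase (from banks) $295 billion: just an asset swap on bank balance sheets → 0.
Net: −336 − 134 + 0 = -$470 billion.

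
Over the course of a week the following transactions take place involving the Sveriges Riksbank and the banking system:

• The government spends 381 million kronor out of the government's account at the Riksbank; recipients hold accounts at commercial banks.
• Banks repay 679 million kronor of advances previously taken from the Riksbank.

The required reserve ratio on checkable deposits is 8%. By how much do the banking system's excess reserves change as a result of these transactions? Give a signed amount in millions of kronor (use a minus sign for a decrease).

Government spending 381 million kronor: reserves +381M, deposits +381M.
Discount-window repayment 679 million kronor: reserves −679M, deposits 0.
Totals: Δreserves = −298M, Δdeposits = +381M.
Δrequired reserves = 8% × +381M = +30.48M.
Δexcess reserves = Δreserves − Δrequired = −298M − (+30.48M) = -328.48 million.

-328.48 million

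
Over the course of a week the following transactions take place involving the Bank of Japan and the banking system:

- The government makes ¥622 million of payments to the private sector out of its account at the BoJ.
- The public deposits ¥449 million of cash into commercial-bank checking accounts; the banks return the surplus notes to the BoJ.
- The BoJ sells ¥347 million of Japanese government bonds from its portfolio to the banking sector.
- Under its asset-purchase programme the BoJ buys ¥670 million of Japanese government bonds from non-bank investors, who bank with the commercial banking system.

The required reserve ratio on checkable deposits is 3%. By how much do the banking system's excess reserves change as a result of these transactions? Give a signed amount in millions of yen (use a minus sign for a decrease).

Government spending ¥622 million: reserves +¥622M, deposits +¥622M.
Currency deposit ¥449 million: reserves +¥449M, deposits +¥449M.
OMO sale (to banks) ¥347 million: reserves −¥347M, deposits 0.
Asset purchase (from non-banks) ¥670 million: reserves +¥670M, deposits +¥670M.
Totals: Δreserves = +¥1394M, Δdeposits = +¥1741M.
Δrequired reserves = 3% × +¥1741M = +¥52.23M.
Δexcess reserves = Δreserves − Δrequired = +¥1394M − (+¥52.23M) = +¥1341.77 million.

+¥1341.77 million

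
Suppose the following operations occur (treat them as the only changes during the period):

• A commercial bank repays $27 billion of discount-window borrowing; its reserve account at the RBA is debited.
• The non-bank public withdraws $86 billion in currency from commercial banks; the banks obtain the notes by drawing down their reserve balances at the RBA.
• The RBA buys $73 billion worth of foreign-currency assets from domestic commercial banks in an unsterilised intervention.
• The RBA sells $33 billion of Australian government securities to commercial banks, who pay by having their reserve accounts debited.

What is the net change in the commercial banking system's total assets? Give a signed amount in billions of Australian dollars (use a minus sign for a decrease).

Discount-window repayment $27 billion: bank balance sheets shrink → −$27B.
Currency withdrawal $86 billion: bank balance sheets shrink → −$86B.
FX purchase $73 billion: just an asset swap on bank balance sheets → 0.
OMO sale (to banks) $33 billion: just an asset swap on bank balance sheets → 0.
Net: −27 − 86 + 0 + 0 = -$113 billion.

-$113 billion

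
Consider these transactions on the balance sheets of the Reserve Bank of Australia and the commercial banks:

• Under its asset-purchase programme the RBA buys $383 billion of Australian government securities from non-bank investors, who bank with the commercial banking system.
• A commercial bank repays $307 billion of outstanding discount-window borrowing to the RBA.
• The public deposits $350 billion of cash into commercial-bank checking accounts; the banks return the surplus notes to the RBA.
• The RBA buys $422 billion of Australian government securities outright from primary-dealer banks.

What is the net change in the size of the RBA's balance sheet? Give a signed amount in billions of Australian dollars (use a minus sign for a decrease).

Asset purchase (from non-banks) $383 billion: an RBA asset is acquired → +$383B.
Discount-window repayment $307 billion: an RBA asset is shed → −$307B.
Currency deposit $350 billion: only the composition of liabilities changes → 0.
OMO purchase (from banks) $422 billion: an RBA asset is acquired → +$422B.
Net: 383 − 307 + 0 + 422 = +$498 billion.

+$498 billion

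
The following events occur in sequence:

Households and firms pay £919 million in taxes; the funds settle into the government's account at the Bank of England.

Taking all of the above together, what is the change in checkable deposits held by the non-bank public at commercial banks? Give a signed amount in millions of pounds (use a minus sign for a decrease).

Government account inflow £919 million: non-bank counterparties' bank balances fall → −£919M.

-£919 million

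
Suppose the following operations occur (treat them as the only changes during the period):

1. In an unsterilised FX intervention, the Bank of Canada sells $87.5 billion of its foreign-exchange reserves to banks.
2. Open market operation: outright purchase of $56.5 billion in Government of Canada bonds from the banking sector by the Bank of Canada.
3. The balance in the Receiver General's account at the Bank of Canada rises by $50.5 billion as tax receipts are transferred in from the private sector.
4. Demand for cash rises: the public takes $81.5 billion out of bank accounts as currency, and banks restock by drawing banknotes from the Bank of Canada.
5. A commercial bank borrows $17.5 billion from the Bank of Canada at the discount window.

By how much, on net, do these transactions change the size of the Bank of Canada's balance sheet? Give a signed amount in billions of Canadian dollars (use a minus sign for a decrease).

Bank of Canada balance sheet:
  Assets:      Securities +$56.5B, Loans to banks +$17.5B, Foreign assets −$87.5B
  Liabilities: Bank reserves −$145.5B, Currency in circulation +$81.5B, Government deposits +$50.5B
Commercial banking system:
  Assets:      Reserves at CB −$145.5B, Securities −$56.5B, Foreign assets +$87.5B
  Liabilities: Checkable deposits −$132B, Borrowings from CB +$17.5B
Change in total Bank of Canada assets = -$13.5 billion.

-$13.5 billion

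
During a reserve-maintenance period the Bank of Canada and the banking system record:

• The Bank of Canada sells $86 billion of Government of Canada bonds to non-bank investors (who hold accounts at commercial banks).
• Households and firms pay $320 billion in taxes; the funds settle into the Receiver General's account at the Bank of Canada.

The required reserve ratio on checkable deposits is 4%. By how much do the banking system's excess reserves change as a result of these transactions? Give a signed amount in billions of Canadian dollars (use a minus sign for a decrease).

-$389.76 billion

Asset sale (to non-banks) $86 billion: reserves −$86B, deposits −$86B.
Government account inflow $320 billion: reserves −$320B, deposits −$320B.
Totals: Δreserves = −$406B, Δdeposits = −$406B.
Δrequired reserves = 4% × −$406B = −$16.24B.
Δexcess reserves = Δreserves − Δrequired = −$406B − (−$16.24B) = -$389.76 billion.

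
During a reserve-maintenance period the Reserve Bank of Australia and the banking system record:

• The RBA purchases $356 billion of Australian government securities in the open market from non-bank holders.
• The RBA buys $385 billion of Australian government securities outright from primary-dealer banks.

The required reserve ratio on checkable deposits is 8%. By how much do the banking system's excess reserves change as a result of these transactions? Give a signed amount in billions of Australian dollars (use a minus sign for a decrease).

+$712.52 billion

Asset purchase (from non-banks) $356 billion: reserves +$356B, deposits +$356B.
OMO purchase (from banks) $385 billion: reserves +$385B, deposits 0.
Totals: Δreserves = +$741B, Δdeposits = +$356B.
Δrequired reserves = 8% × +$356B = +$28.48B.
Δexcess reserves = Δreserves − Δrequired = +$741B − (+$28.48B) = +$712.52 billion.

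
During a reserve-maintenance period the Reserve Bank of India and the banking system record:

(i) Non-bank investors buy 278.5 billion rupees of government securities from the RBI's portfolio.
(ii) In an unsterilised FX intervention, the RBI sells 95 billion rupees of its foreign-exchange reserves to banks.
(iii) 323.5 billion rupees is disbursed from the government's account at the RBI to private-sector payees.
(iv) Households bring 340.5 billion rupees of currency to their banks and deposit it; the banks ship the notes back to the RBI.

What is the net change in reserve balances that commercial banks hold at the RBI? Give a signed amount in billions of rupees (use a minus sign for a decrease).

+290.5 billion

Asset sale (to non-banks) 278.5 billion rupees: the non-bank buyers' banks settle from reserves → −278.5B.
FX sale 95 billion rupees: the buying banks pay out of their reserve balances → −95B.
Government spending 323.5 billion rupees: government payments flow into bank reserve accounts → +323.5B.
Currency deposit 340.5 billion rupees: returned notes are swapped for reserve credit → +340.5B.
Net: −278.5 − 95 + 323.5 + 340.5 = +290.5 billion.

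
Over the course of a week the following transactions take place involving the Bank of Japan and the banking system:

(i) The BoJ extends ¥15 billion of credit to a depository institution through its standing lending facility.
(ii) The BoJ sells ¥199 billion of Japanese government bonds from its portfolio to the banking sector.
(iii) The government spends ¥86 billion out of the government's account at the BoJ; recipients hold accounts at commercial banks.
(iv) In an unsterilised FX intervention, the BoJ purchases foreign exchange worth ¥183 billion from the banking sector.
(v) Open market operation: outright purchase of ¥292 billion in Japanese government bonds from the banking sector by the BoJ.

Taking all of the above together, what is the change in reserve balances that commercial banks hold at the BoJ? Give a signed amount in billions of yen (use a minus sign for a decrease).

BoJ balance sheet:
  Assets:      Securities +¥93B, Loans to banks +¥15B, Foreign assets +¥183B
  Liabilities: Bank reserves +¥377B, Government deposits −¥86B
Commercial banking system:
  Assets:      Reserves at CB +¥377B, Securities −¥93B, Foreign assets −¥183B
  Liabilities: Checkable deposits +¥86B, Borrowings from CB +¥15B
So the change in reserve balances that commercial banks hold at the BoJ is +¥377 billion.

+¥377 billion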